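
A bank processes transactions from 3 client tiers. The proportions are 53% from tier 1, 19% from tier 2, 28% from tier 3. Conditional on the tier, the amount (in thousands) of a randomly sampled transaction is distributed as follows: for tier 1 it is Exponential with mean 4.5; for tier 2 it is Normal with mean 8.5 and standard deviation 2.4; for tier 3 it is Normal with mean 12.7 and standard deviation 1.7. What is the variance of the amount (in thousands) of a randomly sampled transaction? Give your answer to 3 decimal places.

Per component, 1: μ=4.5, E[X²]=40.5; 2: μ=8.5, E[X²]=78.01; 3: μ=12.7, E[X²]=164.18.
E[X] = 0.53·4.5 + 0.19·8.5 + 0.28·12.7 = 7.556.
E[X²] = 0.53·40.5 + 0.19·78.01 + 0.28·164.18 = 82.2573.
Var(X) = E[X²] − (E[X])² = 82.2573 − 57.0931 = 25.1642.

25.164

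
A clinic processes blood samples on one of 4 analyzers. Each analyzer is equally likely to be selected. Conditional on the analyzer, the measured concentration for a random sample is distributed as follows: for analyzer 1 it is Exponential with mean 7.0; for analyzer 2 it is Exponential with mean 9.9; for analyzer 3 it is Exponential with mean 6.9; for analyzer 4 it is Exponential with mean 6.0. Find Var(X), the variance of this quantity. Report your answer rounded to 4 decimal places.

Per component, 1: μ=7, E[X²]=98; 2: μ=9.9, E[X²]=196.02; 3: μ=6.9, E[X²]=95.22; 4: μ=6, E[X²]=72.
E[X] = 0.25·7 + 0.25·9.9 + 0.25·6.9 + 0.25·6 = 7.45.
E[X²] = 0.25·98 + 0.25·196.02 + 0.25·95.22 + 0.25·72 = 115.31.
Var(X) = E[X²] − (E[X])² = 115.31 − 55.5025 = 59.8075.

59.8075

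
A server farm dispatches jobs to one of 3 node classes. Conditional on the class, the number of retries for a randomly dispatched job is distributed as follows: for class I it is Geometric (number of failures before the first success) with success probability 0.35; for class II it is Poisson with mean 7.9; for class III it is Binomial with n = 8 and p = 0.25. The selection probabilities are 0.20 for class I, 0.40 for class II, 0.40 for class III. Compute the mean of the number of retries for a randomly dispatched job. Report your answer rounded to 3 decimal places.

4.331

Component means — I: 1.85714; II: 7.9; III: 2.
E[X] = 0.2·1.85714 + 0.4·7.9 + 0.4·2 = 4.33143.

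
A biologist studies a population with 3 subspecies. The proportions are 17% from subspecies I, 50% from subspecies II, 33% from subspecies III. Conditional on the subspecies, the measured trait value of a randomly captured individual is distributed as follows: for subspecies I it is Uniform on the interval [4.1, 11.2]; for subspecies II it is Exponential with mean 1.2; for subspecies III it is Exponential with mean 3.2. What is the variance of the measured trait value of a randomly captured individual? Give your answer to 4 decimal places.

10.1205

Per component, I: μ=7.65, E[X²]=62.7233; II: μ=1.2, E[X²]=2.88; III: μ=3.2, E[X²]=20.48.
E[X] = 0.17·7.65 + 0.5·1.2 + 0.33·3.2 = 2.9565.
E[X²] = 0.17·62.7233 + 0.5·2.88 + 0.33·20.48 = 18.8614.
Var(X) = E[X²] − (E[X])² = 18.8614 − 8.74089 = 10.1205.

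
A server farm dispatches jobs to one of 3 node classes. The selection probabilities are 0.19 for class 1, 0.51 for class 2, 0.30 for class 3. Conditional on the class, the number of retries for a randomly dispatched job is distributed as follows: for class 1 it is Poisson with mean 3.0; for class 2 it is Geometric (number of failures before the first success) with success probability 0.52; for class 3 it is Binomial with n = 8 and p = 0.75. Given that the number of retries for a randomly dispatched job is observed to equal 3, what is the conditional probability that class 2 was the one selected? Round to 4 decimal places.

Likelihoods P(X=3 | ·): 1: 0.224042; 2: 0.0575078; 3: 0.0230713.
Posterior ∝ prior × likelihood. Numerator for 2: 0.51·0.0575078 = 0.029329.
Normalizing constant: 0.19·0.224042 + 0.51·0.0575078 + 0.3·0.0230713 = 0.0788183.
P(2 | observation) = 0.029329 / 0.0788183 = 0.372109.

0.3721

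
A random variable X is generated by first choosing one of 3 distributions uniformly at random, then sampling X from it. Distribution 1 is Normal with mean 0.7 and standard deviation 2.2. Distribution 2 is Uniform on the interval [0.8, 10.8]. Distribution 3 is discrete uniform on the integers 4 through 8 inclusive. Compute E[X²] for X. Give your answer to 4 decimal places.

For each component E[X²] = Var + (mean)², giving 1: 5.33; 2: 41.9733; 3: 38.
Overall E[X²] = 0.333333·5.33 + 0.333333·41.9733 + 0.333333·38 = 28.4344.

28.4344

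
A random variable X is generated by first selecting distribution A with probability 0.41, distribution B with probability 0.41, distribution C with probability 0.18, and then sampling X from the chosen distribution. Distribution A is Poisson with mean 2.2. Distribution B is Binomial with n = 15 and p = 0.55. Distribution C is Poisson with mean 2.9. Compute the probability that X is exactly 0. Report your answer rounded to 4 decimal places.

Conditional on each component, P(X = 0): A: 0.110803; B: 6.2833e-06; C: 0.0550232.
By total probability, P(X = 0) = 0.41·0.110803 + 0.41·6.2833e-06 + 0.18·0.0550232 = 0.0553361.

0.0553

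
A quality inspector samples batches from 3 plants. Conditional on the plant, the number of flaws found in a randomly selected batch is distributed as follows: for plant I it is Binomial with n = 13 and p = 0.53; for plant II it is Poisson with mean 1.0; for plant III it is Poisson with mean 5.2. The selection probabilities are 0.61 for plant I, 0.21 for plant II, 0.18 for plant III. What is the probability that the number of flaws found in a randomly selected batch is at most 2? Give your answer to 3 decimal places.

0.217

Conditional on each plant, P(X ≤ 2): I: 0.00627172; II: 0.919699; III: 0.108787.
By total probability, P(X ≤ 2) = 0.61·0.00627172 + 0.21·0.919699 + 0.18·0.108787 = 0.216544.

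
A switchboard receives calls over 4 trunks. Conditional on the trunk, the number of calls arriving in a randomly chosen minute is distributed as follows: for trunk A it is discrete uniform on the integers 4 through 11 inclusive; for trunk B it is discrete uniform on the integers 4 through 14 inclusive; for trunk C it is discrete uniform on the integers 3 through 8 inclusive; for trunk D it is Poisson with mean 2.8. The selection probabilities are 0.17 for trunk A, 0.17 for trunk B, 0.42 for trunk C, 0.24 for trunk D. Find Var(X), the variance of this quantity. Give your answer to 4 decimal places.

8.9192

Per component, A: μ=7.5, E[X²]=61.5; B: μ=9, E[X²]=91; C: μ=5.5, E[X²]=33.1667; D: μ=2.8, E[X²]=10.64.
E[X] = 0.17·7.5 + 0.17·9 + 0.42·5.5 + 0.24·2.8 = 5.787.
E[X²] = 0.17·61.5 + 0.17·91 + 0.42·33.1667 + 0.24·10.64 = 42.4086.
Var(X) = E[X²] − (E[X])² = 42.4086 − 33.4894 = 8.91923.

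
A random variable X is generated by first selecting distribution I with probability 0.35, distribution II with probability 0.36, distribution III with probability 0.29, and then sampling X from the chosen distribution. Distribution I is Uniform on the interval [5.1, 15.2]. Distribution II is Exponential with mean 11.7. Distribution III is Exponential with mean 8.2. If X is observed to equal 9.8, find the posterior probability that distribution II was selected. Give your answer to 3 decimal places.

Likelihoods f(9.8 | ·): I: 0.0990099; II: 0.0369867; III: 0.0369106.
Posterior ∝ prior × likelihood. Numerator for II: 0.36·0.0369867 = 0.0133152.
Normalizing constant: 0.35·0.0990099 + 0.36·0.0369867 + 0.29·0.0369106 = 0.0586728.
P(II | observation) = 0.0133152 / 0.0586728 = 0.22694.

0.227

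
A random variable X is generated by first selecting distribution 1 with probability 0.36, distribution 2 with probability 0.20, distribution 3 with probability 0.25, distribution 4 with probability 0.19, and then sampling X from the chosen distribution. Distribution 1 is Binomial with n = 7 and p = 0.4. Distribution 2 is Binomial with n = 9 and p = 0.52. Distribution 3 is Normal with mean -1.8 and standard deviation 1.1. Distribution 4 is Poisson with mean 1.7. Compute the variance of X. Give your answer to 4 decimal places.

6.9401

Per component, 1: μ=2.8, E[X²]=9.52; 2: μ=4.68, E[X²]=24.1488; 3: μ=-1.8, E[X²]=4.45; 4: μ=1.7, E[X²]=4.59.
E[X] = 0.36·2.8 + 0.2·4.68 + 0.25·-1.8 + 0.19·1.7 = 1.817.
E[X²] = 0.36·9.52 + 0.2·24.1488 + 0.25·4.45 + 0.19·4.59 = 10.2416.
Var(X) = E[X²] − (E[X])² = 10.2416 − 3.30149 = 6.94007.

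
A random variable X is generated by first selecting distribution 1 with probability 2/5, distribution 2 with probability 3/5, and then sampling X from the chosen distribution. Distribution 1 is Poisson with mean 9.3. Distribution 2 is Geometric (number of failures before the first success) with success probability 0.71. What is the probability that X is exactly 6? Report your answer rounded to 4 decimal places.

Conditional on each component, P(X = 6): 1: 0.0821536; 2: 0.000422325.
By total probability, P(X = 6) = 0.4·0.0821536 + 0.6·0.000422325 = 0.0331148.

0.0331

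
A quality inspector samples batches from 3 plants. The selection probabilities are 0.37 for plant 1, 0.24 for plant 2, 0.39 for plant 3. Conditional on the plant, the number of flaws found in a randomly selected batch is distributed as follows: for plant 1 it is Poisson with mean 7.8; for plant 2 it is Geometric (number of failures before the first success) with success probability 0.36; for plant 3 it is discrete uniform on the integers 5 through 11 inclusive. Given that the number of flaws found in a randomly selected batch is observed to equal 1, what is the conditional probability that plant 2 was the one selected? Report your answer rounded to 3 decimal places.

Likelihoods P(X=1 | ·): 1: 0.00319593; 2: 0.2304; 3: 0.
Posterior ∝ prior × likelihood. Numerator for 2: 0.24·0.2304 = 0.055296.
Normalizing constant: 0.37·0.00319593 + 0.24·0.2304 + 0.39·0 = 0.0564785.
P(2 | observation) = 0.055296 / 0.0564785 = 0.979063.

0.979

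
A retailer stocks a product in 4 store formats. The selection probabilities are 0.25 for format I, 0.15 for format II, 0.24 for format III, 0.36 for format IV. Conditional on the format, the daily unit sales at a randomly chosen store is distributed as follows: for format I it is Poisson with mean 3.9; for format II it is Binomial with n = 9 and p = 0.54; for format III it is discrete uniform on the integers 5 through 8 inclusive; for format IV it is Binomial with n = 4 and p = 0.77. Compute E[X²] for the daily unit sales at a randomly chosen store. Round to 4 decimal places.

For each component E[X²] = Var + (mean)², giving I: 19.11; II: 25.8552; III: 43.5; IV: 10.1948.
Overall E[X²] = 0.25·19.11 + 0.15·25.8552 + 0.24·43.5 + 0.36·10.1948 = 22.7659.

22.7659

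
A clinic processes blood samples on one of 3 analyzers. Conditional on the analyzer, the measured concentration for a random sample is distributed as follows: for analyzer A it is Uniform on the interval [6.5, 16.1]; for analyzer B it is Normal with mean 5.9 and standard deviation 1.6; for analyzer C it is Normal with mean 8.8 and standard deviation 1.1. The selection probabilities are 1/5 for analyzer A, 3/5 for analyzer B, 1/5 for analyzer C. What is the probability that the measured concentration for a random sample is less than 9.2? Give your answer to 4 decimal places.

0.7729

Conditional on each analyzer, P(X < 9.2): A: 0.28125; B: 0.98042; C: 0.641935.
By total probability, P(X < 9.2) = 0.2·0.28125 + 0.6·0.98042 + 0.2·0.641935 = 0.772889.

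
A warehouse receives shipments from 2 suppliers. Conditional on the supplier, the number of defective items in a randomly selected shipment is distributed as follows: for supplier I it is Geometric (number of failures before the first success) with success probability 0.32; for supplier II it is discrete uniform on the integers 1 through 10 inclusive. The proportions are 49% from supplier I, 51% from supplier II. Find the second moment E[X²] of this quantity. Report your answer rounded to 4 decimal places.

For each component E[X²] = Var + (mean)², giving I: 11.1562; II: 38.5.
Overall E[X²] = 0.49·11.1562 + 0.51·38.5 = 25.1016.

25.1016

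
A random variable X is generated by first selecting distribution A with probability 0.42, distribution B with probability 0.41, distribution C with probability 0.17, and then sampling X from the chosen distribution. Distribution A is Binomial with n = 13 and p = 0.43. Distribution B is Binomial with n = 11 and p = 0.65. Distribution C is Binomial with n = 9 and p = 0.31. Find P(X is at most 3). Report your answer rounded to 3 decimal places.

Conditional on each component, P(X ≤ 3): A: 0.11933; B: 0.0122423; C: 0.706475.
By total probability, P(X ≤ 3) = 0.42·0.11933 + 0.41·0.0122423 + 0.17·0.706475 = 0.175239.

0.175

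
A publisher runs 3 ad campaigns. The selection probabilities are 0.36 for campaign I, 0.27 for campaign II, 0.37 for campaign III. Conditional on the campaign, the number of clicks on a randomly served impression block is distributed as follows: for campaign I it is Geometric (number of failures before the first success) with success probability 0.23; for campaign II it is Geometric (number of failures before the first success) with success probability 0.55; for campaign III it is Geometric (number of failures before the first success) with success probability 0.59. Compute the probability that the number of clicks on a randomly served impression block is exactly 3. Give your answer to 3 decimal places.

Conditional on each campaign, P(X = 3): I: 0.105003; II: 0.0501187; III: 0.0406634.
By total probability, P(X = 3) = 0.36·0.105003 + 0.27·0.0501187 + 0.37·0.0406634 = 0.0663784.

0.066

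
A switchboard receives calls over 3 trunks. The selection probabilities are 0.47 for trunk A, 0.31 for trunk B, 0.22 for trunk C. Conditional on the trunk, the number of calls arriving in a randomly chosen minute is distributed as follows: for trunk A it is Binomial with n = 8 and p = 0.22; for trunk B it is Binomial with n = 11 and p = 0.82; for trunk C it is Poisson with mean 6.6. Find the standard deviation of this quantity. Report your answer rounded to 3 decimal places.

Per component, A: μ=1.76, E[X²]=4.4704; B: μ=9.02, E[X²]=82.984; C: μ=6.6, E[X²]=50.16.
E[X] = 0.47·1.76 + 0.31·9.02 + 0.22·6.6 = 5.0754.
E[X²] = 0.47·4.4704 + 0.31·82.984 + 0.22·50.16 = 38.8613.
Var(X) = E[X²] − (E[X])² = 38.8613 − 25.7597 = 13.1016.
SD(X) = √13.1016 = 3.61962.

3.620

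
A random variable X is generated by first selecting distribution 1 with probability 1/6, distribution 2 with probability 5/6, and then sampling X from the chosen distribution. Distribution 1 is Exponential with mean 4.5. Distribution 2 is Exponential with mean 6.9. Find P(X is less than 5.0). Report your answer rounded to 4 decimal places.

Conditional on each component, P(X < 5.0): 1: 0.670807; 2: 0.5155.
By total probability, P(X < 5.0) = 0.166667·0.670807 + 0.833333·0.5155 = 0.541384.

0.5414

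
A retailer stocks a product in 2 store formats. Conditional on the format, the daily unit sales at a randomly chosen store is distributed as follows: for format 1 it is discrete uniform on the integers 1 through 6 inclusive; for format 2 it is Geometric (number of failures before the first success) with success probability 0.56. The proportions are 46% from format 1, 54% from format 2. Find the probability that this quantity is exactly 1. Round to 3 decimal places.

Conditional on each format, P(X = 1): 1: 0.166667; 2: 0.2464.
By total probability, P(X = 1) = 0.46·0.166667 + 0.54·0.2464 = 0.209723.

0.210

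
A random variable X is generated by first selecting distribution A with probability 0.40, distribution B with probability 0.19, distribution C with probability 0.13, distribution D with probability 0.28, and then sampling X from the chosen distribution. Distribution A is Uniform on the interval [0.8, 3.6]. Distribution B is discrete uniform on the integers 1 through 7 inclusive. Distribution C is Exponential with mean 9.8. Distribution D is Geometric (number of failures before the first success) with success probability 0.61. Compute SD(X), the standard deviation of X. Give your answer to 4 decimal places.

Per component, A: μ=2.2, E[X²]=5.49333; B: μ=4, E[X²]=20; C: μ=9.8, E[X²]=192.08; D: μ=0.639344, E[X²]=1.45687.
E[X] = 0.4·2.2 + 0.19·4 + 0.13·9.8 + 0.28·0.639344 = 3.09302.
E[X²] = 0.4·5.49333 + 0.19·20 + 0.13·192.08 + 0.28·1.45687 = 31.3757.
Var(X) = E[X²] − (E[X])² = 31.3757 − 9.56675 = 21.8089.
SD(X) = √21.8089 = 4.67.

4.6700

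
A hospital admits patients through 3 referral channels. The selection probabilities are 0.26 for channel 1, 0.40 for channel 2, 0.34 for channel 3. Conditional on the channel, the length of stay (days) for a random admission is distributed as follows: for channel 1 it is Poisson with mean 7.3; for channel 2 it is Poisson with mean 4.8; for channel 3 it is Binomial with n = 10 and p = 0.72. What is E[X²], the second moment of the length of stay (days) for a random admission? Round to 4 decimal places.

45.2004

For each component E[X²] = Var + (mean)², giving 1: 60.59; 2: 27.84; 3: 53.856.
Overall E[X²] = 0.26·60.59 + 0.4·27.84 + 0.34·53.856 = 45.2004.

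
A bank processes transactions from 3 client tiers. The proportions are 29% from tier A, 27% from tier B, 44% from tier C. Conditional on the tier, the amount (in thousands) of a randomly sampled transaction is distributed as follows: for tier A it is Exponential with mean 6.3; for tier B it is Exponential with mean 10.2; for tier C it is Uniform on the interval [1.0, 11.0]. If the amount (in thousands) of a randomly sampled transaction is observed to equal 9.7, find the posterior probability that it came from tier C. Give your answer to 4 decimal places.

Likelihoods f(9.7 | ·): A: 0.0340396; B: 0.0378786; C: 0.1.
Posterior ∝ prior × likelihood. Numerator for C: 0.44·0.1 = 0.044.
Normalizing constant: 0.29·0.0340396 + 0.27·0.0378786 + 0.44·0.1 = 0.0640987.
P(C | observation) = 0.044 / 0.0640987 = 0.686441.

0.6864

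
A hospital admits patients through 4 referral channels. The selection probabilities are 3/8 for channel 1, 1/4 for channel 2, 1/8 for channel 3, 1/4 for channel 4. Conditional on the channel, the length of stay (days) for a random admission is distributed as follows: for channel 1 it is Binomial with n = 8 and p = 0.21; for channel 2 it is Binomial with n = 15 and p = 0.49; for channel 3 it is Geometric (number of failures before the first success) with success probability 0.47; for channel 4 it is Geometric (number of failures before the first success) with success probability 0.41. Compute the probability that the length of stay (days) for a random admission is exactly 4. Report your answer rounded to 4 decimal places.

Conditional on each channel, P(X = 4): 1: 0.0530254; 2: 0.0477737; 3: 0.0370853; 4: 0.0496812.
By total probability, P(X = 4) = 0.375·0.0530254 + 0.25·0.0477737 + 0.125·0.0370853 + 0.25·0.0496812 = 0.0488839.

0.0489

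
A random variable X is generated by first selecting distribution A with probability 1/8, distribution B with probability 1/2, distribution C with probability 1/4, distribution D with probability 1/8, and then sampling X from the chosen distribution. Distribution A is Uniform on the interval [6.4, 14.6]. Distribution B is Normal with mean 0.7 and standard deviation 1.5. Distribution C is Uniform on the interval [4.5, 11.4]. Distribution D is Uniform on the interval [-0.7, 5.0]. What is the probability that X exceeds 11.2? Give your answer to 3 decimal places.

Conditional on each component, P(X > 11.2): A: 0.414634; B: 1.27987e-12; C: 0.0289855; D: 0.
By total probability, P(X > 11.2) = 0.125·0.414634 + 0.5·1.27987e-12 + 0.25·0.0289855 + 0.125·0 = 0.0590756.

0.059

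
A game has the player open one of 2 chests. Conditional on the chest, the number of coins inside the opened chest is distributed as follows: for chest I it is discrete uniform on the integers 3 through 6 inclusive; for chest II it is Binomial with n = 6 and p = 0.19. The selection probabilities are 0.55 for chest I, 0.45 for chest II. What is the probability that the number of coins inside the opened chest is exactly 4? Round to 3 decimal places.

Conditional on each chest, P(X = 4): I: 0.25; II: 0.0128255.
By total probability, P(X = 4) = 0.55·0.25 + 0.45·0.0128255 = 0.143271.

0.143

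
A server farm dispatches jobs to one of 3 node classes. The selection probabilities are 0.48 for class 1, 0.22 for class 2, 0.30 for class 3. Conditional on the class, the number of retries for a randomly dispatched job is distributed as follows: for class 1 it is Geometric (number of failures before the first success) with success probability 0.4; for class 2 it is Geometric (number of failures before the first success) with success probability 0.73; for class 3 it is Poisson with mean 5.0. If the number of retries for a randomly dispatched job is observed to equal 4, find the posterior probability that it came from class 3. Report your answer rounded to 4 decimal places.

0.6716

Likelihoods P(X=4 | ·): 1: 0.05184; 2: 0.00387952; 3: 0.175467.
Posterior ∝ prior × likelihood. Numerator for 3: 0.3·0.175467 = 0.0526402.
Normalizing constant: 0.48·0.05184 + 0.22·0.00387952 + 0.3·0.175467 = 0.0783769.
P(3 | observation) = 0.0526402 / 0.0783769 = 0.671629.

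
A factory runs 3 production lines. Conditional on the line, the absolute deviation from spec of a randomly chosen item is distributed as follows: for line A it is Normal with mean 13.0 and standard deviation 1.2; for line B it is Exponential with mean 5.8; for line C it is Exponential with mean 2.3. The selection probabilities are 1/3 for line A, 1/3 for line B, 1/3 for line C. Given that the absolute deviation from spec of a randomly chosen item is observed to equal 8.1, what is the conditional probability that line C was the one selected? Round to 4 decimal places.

0.2311

Likelihoods f(8.1 | ·): A: 7.96343e-05; B: 0.0426636; C: 0.012847.
Posterior ∝ prior × likelihood. Numerator for C: 0.333333·0.012847 = 0.00428232.
Normalizing constant: 0.333333·7.96343e-05 + 0.333333·0.0426636 + 0.333333·0.012847 = 0.0185301.
P(C | observation) = 0.00428232 / 0.0185301 = 0.231101.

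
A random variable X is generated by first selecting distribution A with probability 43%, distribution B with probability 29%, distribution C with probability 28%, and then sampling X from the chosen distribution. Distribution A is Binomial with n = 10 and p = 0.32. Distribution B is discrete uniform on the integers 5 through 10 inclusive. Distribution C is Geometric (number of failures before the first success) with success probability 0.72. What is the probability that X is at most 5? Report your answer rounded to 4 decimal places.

Conditional on each component, P(X ≤ 5): A: 0.936285; B: 0.166667; C: 0.999518.
By total probability, P(X ≤ 5) = 0.43·0.936285 + 0.29·0.166667 + 0.28·0.999518 = 0.730801.

0.7308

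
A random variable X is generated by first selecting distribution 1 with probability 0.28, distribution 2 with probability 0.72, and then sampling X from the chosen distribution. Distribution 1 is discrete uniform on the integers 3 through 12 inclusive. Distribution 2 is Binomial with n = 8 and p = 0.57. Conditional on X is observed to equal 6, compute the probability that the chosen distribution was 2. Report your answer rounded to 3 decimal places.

0.820

Likelihoods P(X=6 | ·): 1: 0.1; 2: 0.17756.
Posterior ∝ prior × likelihood. Numerator for 2: 0.72·0.17756 = 0.127843.
Normalizing constant: 0.28·0.1 + 0.72·0.17756 = 0.155843.
P(2 | observation) = 0.127843 / 0.155843 = 0.820332.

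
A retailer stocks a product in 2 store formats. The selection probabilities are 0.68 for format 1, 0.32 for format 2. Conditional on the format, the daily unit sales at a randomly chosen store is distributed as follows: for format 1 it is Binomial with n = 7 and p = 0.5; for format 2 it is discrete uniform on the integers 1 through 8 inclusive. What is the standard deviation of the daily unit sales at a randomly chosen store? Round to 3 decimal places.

1.757

Per component, 1: μ=3.5, E[X²]=14; 2: μ=4.5, E[X²]=25.5.
E[X] = 0.68·3.5 + 0.32·4.5 = 3.82.
E[X²] = 0.68·14 + 0.32·25.5 = 17.68.
Var(X) = E[X²] − (E[X])² = 17.68 − 14.5924 = 3.0876.
SD(X) = √3.0876 = 1.75716.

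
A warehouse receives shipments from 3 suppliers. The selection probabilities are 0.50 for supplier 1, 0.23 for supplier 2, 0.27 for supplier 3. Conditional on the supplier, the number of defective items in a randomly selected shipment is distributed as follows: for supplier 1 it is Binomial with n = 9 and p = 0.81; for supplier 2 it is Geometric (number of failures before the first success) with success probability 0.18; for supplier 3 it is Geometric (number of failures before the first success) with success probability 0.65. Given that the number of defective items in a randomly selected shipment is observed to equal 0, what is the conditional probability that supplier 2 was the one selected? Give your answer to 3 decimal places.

Likelihoods P(X=0 | ·): 1: 3.22688e-07; 2: 0.18; 3: 0.65.
Posterior ∝ prior × likelihood. Numerator for 2: 0.23·0.18 = 0.0414.
Normalizing constant: 0.5·3.22688e-07 + 0.23·0.18 + 0.27·0.65 = 0.2169.
P(2 | observation) = 0.0414 / 0.2169 = 0.190871.

0.191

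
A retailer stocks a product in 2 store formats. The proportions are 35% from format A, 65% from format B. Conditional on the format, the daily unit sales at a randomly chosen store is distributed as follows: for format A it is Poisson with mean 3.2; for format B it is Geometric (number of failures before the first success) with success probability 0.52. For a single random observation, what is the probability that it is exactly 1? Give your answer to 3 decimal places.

Conditional on each format, P(X = 1): A: 0.130439; B: 0.2496.
By total probability, P(X = 1) = 0.35·0.130439 + 0.65·0.2496 = 0.207894.

0.208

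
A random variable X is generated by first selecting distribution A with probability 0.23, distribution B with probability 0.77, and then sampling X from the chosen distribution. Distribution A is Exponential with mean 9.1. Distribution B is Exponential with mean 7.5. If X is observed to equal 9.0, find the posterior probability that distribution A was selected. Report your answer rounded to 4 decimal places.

Likelihoods f(9.0 | ·): A: 0.040873; B: 0.0401592.
Posterior ∝ prior × likelihood. Numerator for A: 0.23·0.040873 = 0.00940079.
Normalizing constant: 0.23·0.040873 + 0.77·0.0401592 = 0.0403234.
P(A | observation) = 0.00940079 / 0.0403234 = 0.233135.

0.2331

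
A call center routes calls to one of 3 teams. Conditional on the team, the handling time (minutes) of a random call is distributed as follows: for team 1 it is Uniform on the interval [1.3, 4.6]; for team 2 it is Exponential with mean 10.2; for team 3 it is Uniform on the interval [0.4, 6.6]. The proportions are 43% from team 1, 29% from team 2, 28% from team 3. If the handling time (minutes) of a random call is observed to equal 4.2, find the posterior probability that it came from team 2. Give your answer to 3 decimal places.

0.097

Likelihoods f(4.2 | ·): 1: 0.30303; 2: 0.064949; 3: 0.16129.
Posterior ∝ prior × likelihood. Numerator for 2: 0.29·0.064949 = 0.0188352.
Normalizing constant: 0.43·0.30303 + 0.29·0.064949 + 0.28·0.16129 = 0.1943.
P(2 | observation) = 0.0188352 / 0.1943 = 0.0969391.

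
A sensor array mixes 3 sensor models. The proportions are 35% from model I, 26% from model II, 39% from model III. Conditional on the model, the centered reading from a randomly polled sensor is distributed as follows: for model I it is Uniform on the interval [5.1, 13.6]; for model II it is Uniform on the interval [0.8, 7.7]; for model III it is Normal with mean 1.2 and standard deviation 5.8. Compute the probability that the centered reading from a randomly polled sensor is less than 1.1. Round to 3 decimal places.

Conditional on each model, P(X < 1.1): I: 0; II: 0.0434783; III: 0.493122.
By total probability, P(X < 1.1) = 0.35·0 + 0.26·0.0434783 + 0.39·0.493122 = 0.203622.

0.204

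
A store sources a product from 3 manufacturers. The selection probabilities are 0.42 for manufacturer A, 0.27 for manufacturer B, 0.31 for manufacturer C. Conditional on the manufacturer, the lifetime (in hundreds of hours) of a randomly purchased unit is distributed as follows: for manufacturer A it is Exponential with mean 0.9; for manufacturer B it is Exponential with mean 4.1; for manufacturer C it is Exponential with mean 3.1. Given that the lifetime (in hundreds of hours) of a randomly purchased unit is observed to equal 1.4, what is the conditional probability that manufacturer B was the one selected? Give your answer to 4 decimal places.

Likelihoods f(1.4 | ·): A: 0.234525; B: 0.173349; C: 0.205355.
Posterior ∝ prior × likelihood. Numerator for B: 0.27·0.173349 = 0.0468041.
Normalizing constant: 0.42·0.234525 + 0.27·0.173349 + 0.31·0.205355 = 0.208964.
P(B | observation) = 0.0468041 / 0.208964 = 0.223981.

0.2240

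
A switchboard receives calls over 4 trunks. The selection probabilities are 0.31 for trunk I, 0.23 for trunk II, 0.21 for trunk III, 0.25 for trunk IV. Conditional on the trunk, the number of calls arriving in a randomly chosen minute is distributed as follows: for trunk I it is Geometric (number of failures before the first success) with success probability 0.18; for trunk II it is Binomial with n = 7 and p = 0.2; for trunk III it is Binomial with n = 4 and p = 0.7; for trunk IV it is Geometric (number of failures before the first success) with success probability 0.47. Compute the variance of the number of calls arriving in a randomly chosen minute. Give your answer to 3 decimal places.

Per component, I: μ=4.55556, E[X²]=46.0617; II: μ=1.4, E[X²]=3.08; III: μ=2.8, E[X²]=8.68; IV: μ=1.12766, E[X²]=3.67089.
E[X] = 0.31·4.55556 + 0.23·1.4 + 0.21·2.8 + 0.25·1.12766 = 2.60414.
E[X²] = 0.31·46.0617 + 0.23·3.08 + 0.21·8.68 + 0.25·3.67089 = 17.7281.
Var(X) = E[X²] − (E[X])² = 17.7281 − 6.78153 = 10.9465.

10.947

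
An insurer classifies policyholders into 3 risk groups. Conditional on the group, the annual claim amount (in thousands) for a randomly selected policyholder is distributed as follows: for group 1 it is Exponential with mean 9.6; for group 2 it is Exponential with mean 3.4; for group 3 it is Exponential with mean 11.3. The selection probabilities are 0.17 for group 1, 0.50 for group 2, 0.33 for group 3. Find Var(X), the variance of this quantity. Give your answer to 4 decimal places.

Per component, 1: μ=9.6, E[X²]=184.32; 2: μ=3.4, E[X²]=23.12; 3: μ=11.3, E[X²]=255.38.
E[X] = 0.17·9.6 + 0.5·3.4 + 0.33·11.3 = 7.061.
E[X²] = 0.17·184.32 + 0.5·23.12 + 0.33·255.38 = 127.17.
Var(X) = E[X²] − (E[X])² = 127.17 − 49.8577 = 77.3121.

77.3121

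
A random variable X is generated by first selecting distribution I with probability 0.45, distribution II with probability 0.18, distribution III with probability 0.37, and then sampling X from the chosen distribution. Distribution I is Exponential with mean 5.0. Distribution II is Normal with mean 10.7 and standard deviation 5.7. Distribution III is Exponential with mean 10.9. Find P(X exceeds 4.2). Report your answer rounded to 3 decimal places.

0.603

Conditional on each component, P(X > 4.2): I: 0.431711; II: 0.87293; III: 0.680232.
By total probability, P(X > 4.2) = 0.45·0.431711 + 0.18·0.87293 + 0.37·0.680232 = 0.603083.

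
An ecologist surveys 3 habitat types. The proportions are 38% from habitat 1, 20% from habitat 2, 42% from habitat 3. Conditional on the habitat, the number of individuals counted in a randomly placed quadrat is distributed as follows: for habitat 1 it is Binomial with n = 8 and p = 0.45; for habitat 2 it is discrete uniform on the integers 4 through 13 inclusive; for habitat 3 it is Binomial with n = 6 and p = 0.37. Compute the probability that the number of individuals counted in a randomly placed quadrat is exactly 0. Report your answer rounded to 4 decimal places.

Conditional on each habitat, P(X = 0): 1: 0.00837339; 2: 0; 3: 0.0625235.
By total probability, P(X = 0) = 0.38·0.00837339 + 0.2·0 + 0.42·0.0625235 = 0.0294418.

0.0294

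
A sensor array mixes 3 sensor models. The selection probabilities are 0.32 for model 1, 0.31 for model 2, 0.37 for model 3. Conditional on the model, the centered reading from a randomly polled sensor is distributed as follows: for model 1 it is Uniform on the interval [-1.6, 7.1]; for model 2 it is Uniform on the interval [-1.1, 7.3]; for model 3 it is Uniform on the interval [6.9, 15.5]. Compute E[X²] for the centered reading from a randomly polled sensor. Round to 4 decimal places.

For each component E[X²] = Var + (mean)², giving 1: 13.87; 2: 15.49; 3: 131.603.
Overall E[X²] = 0.32·13.87 + 0.31·15.49 + 0.37·131.603 = 57.9335.

57.9335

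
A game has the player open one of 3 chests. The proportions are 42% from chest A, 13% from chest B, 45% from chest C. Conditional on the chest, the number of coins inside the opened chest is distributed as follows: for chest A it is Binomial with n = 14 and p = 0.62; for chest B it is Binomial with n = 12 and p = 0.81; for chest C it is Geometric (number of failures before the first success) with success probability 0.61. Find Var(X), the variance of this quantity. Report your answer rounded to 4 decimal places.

Per component, A: μ=8.68, E[X²]=78.6408; B: μ=9.72, E[X²]=96.3252; C: μ=0.639344, E[X²]=1.45687.
E[X] = 0.42·8.68 + 0.13·9.72 + 0.45·0.639344 = 5.1969.
E[X²] = 0.42·78.6408 + 0.13·96.3252 + 0.45·1.45687 = 46.207.
Var(X) = E[X²] − (E[X])² = 46.207 − 27.0078 = 19.1992.

19.1992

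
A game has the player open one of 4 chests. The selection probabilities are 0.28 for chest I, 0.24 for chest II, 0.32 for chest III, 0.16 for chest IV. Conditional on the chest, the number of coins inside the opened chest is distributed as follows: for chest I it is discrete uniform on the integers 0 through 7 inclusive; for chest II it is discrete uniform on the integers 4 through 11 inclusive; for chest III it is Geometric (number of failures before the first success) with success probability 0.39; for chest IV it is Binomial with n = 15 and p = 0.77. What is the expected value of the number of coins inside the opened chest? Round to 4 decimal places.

Component means — I: 3.5; II: 7.5; III: 1.5641; IV: 11.55.
E[X] = 0.28·3.5 + 0.24·7.5 + 0.32·1.5641 + 0.16·11.55 = 5.12851.

5.1285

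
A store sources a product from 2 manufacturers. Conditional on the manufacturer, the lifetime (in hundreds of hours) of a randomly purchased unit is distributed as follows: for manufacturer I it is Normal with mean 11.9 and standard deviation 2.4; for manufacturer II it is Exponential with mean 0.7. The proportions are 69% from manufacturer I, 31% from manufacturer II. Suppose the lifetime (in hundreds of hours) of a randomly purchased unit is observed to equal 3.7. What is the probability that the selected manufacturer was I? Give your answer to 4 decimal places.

Likelihoods f(3.7 | ·): I: 0.000485072; II: 0.00723345.
Posterior ∝ prior × likelihood. Numerator for I: 0.69·0.000485072 = 0.0003347.
Normalizing constant: 0.69·0.000485072 + 0.31·0.00723345 = 0.00257707.
P(I | observation) = 0.0003347 / 0.00257707 = 0.129876.

0.1299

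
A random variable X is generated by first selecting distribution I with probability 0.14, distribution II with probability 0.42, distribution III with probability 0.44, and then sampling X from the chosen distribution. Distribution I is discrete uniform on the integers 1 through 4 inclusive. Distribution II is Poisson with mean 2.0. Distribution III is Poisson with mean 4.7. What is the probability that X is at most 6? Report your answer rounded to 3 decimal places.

Conditional on each component, P(X ≤ 6): I: 1; II: 0.995466; III: 0.804605.
By total probability, P(X ≤ 6) = 0.14·1 + 0.42·0.995466 + 0.44·0.804605 = 0.912122.

0.912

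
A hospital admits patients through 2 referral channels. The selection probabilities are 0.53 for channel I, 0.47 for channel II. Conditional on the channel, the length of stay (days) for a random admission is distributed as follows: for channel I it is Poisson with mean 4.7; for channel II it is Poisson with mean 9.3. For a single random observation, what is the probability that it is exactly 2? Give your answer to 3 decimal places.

Conditional on each channel, P(X = 2): I: 0.100457; II: 0.00395364.
By total probability, P(X = 2) = 0.53·0.100457 + 0.47·0.00395364 = 0.0551006.

0.055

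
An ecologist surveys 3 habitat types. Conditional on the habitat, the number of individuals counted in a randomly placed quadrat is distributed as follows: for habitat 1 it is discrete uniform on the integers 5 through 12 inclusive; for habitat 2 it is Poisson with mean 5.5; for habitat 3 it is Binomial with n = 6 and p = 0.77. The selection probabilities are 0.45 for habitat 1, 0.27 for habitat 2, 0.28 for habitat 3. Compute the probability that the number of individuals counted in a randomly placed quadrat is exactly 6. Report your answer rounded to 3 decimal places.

0.157

Conditional on each habitat, P(X = 6): 1: 0.125; 2: 0.157117; 3: 0.208422.
By total probability, P(X = 6) = 0.45·0.125 + 0.27·0.157117 + 0.28·0.208422 = 0.15703.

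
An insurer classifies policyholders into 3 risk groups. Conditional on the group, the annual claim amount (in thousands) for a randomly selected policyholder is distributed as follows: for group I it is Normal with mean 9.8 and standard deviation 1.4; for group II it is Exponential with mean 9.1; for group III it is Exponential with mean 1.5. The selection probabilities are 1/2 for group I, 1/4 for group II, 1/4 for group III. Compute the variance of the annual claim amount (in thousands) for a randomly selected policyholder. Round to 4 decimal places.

34.5275

Per component, I: μ=9.8, E[X²]=98; II: μ=9.1, E[X²]=165.62; III: μ=1.5, E[X²]=4.5.
E[X] = 0.5·9.8 + 0.25·9.1 + 0.25·1.5 = 7.55.
E[X²] = 0.5·98 + 0.25·165.62 + 0.25·4.5 = 91.53.
Var(X) = E[X²] − (E[X])² = 91.53 − 57.0025 = 34.5275.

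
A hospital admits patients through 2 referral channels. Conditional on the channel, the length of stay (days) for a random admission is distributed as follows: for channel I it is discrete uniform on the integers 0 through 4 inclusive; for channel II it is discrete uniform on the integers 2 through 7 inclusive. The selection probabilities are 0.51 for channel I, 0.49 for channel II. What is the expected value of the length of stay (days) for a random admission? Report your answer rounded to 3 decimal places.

Component means — I: 2; II: 4.5.
E[X] = 0.51·2 + 0.49·4.5 = 3.225.

3.225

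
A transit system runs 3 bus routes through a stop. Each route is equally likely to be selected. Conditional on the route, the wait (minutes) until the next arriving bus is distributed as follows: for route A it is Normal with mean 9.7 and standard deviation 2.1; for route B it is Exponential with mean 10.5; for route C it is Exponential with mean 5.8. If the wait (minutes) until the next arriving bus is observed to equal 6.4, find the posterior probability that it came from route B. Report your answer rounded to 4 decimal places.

0.3152

Likelihoods f(6.4 | ·): A: 0.0552675; B: 0.0517723; C: 0.057194.
Posterior ∝ prior × likelihood. Numerator for B: 0.333333·0.0517723 = 0.0172574.
Normalizing constant: 0.333333·0.0552675 + 0.333333·0.0517723 + 0.333333·0.057194 = 0.0547446.
P(B | observation) = 0.0172574 / 0.0547446 = 0.315235.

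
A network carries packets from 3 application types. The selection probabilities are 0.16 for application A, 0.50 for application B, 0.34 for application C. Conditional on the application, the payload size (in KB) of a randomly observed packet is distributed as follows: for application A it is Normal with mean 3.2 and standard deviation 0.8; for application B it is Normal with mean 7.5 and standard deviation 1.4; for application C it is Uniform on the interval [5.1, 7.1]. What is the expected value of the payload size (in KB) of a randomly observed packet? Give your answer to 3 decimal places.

Component means — A: 3.2; B: 7.5; C: 6.1.
E[X] = 0.16·3.2 + 0.5·7.5 + 0.34·6.1 = 6.336.

6.336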